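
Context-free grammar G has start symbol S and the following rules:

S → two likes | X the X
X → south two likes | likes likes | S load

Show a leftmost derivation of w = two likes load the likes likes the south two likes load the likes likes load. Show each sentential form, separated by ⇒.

S ⇒ X the X ⇒ S load the X ⇒ two likes load the X ⇒ two likes load the S load ⇒ two likes load the X the X load ⇒ two likes load the S load the X load ⇒ two likes load the X the X load the X load ⇒ two likes load the likes likes the X load the X load ⇒ two likes load the likes likes the south two likes load the X load ⇒ two likes load the likes likes the south two likes load the likes likes load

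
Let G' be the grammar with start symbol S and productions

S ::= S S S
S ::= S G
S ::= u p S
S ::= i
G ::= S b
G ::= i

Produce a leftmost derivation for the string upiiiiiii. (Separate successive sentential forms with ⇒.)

S ⇒ SSS   [S ::= S S S]
SSS ⇒ upSSS   [S ::= u p S]
upSSS ⇒ upSGSS   [S ::= S G]
upSGSS ⇒ upiGSS   [S ::= i]
upiGSS ⇒ upiiSS   [G ::= i]
upiiSS ⇒ upiiSSSS   [S ::= S S S]
upiiSSSS ⇒ upiiSGSSS   [S ::= S G]
upiiSGSSS ⇒ upiiiGSSS   [S ::= i]
upiiiGSSS ⇒ upiiiiSSS   [G ::= i]
upiiiiSSS ⇒ upiiiiiSS   [S ::= i]
upiiiiiSS ⇒ upiiiiiiS   [S ::= i]
upiiiiiiS ⇒ upiiiiiii   [S ::= i]

S ⇒ SSS ⇒ upSSS ⇒ upSGSS ⇒ upiGSS ⇒ upiiSS ⇒ upiiSSSS ⇒ upiiSGSSS ⇒ upiiiGSSS ⇒ upiiiiSSS ⇒ upiiiiiSS ⇒ upiiiiiiS ⇒ upiiiiiii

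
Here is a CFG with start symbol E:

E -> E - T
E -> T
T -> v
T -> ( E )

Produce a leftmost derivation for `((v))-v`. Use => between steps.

E => E-T   [E -> E - T]
E-T => T-T   [E -> T]
T-T => (E)-T   [T -> ( E )]
(E)-T => (T)-T   [E -> T]
(T)-T => ((E))-T   [T -> ( E )]
((E))-T => ((T))-T   [E -> T]
((T))-T => ((v))-T   [T -> v]
((v))-T => ((v))-v   [T -> v]

E=>E-T=>T-T=>(E)-T=>(T)-T=>((E))-T=>((T))-T=>((v))-T=>((v))-v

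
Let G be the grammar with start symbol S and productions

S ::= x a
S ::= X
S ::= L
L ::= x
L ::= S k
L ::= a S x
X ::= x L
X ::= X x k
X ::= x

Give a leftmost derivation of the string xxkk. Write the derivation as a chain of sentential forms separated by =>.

S => L   [S ::= L]
L => Sk   [L ::= S k]
Sk => Xk   [S ::= X]
Xk => xLk   [X ::= x L]
xLk => xSkk   [L ::= S k]
xSkk => xLkk   [S ::= L]
xLkk => xxkk   [L ::= x]

S => L => Sk => Xk => xLk => xSkk => xLkk => xxkk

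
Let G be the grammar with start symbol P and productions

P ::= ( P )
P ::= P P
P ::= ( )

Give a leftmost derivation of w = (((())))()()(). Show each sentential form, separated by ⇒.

P ⇒ PP   [P ::= P P]
PP ⇒ PPP   [P ::= P P]
PPP ⇒ PPPP   [P ::= P P]
PPPP ⇒ (P)PPP   [P ::= ( P )]
(P)PPP ⇒ ((P))PPP   [P ::= ( P )]
((P))PPP ⇒ (((P)))PPP   [P ::= ( P )]
(((P)))PPP ⇒ (((())))PPP   [P ::= ( )]
(((())))PPP ⇒ (((())))()PP   [P ::= ( )]
(((())))()PP ⇒ (((())))()()P   [P ::= ( )]
(((())))()()P ⇒ (((())))()()()   [P ::= ( )]

P ⇒ PP ⇒ PPP ⇒ PPPP ⇒ (P)PPP ⇒ ((P))PPP ⇒ (((P)))PPP ⇒ (((())))PPP ⇒ (((())))()PP ⇒ (((())))()()P ⇒ (((())))()()()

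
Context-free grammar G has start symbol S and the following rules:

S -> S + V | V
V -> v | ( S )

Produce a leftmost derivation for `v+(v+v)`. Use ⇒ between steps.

S ⇒ S+V ⇒ V+V ⇒ v+V ⇒ v+(S) ⇒ v+(S+V) ⇒ v+(V+V) ⇒ v+(v+V) ⇒ v+(v+v)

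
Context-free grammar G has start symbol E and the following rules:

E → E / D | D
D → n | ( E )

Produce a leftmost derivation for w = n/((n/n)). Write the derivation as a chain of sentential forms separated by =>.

E => E/D   [E → E / D]
E/D => D/D   [E → D]
D/D => n/D   [D → n]
n/D => n/(E)   [D → ( E )]
n/(E) => n/(D)   [E → D]
n/(D) => n/((E))   [D → ( E )]
n/((E)) => n/((E/D))   [E → E / D]
n/((E/D)) => n/((D/D))   [E → D]
n/((D/D)) => n/((n/D))   [D → n]
n/((n/D)) => n/((n/n))   [D → n]

E => E/D => D/D => n/D => n/(E) => n/(D) => n/((E)) => n/((E/D)) => n/((D/D)) => n/((n/D)) => n/((n/n))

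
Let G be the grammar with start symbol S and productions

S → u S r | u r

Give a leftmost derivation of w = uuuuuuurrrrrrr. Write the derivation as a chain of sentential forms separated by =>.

S => uSr   [S → u S r]
uSr => uuSrr   [S → u S r]
uuSrr => uuuSrrr   [S → u S r]
uuuSrrr => uuuuSrrrr   [S → u S r]
uuuuSrrrr => uuuuuSrrrrr   [S → u S r]
uuuuuSrrrrr => uuuuuuSrrrrrr   [S → u S r]
uuuuuuSrrrrrr => uuuuuuurrrrrrr   [S → u r]

S => uSr => uuSrr => uuuSrrr => uuuuSrrrr => uuuuuSrrrrr => uuuuuuSrrrrrr => uuuuuuurrrrrrr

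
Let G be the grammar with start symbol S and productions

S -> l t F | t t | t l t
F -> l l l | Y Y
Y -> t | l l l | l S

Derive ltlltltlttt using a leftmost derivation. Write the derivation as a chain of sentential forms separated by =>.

S=>ltF=>ltYY=>ltlSY=>ltlltFY=>ltlltYYY=>ltlltlSYY=>ltlltltltYY=>ltlltltlttY=>ltlltltlttt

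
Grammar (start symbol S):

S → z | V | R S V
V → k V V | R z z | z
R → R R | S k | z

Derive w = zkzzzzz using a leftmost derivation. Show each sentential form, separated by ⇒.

S⇒V⇒Rzz⇒RRzz⇒RRRzz⇒RRRRzz⇒SkRRRzz⇒zkRRRzz⇒zkzRRzz⇒zkzzRzz⇒zkzzzzz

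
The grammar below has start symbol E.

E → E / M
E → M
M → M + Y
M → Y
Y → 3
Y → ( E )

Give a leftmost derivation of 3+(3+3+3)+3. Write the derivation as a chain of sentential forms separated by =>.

E => M   [E → M]
M => M+Y   [M → M + Y]
M+Y => M+Y+Y   [M → M + Y]
M+Y+Y => Y+Y+Y   [M → Y]
Y+Y+Y => 3+Y+Y   [Y → 3]
3+Y+Y => 3+(E)+Y   [Y → ( E )]
3+(E)+Y => 3+(M)+Y   [E → M]
3+(M)+Y => 3+(M+Y)+Y   [M → M + Y]
3+(M+Y)+Y => 3+(M+Y+Y)+Y   [M → M + Y]
3+(M+Y+Y)+Y => 3+(Y+Y+Y)+Y   [M → Y]
3+(Y+Y+Y)+Y => 3+(3+Y+Y)+Y   [Y → 3]
3+(3+Y+Y)+Y => 3+(3+3+Y)+Y   [Y → 3]
3+(3+3+Y)+Y => 3+(3+3+3)+Y   [Y → 3]
3+(3+3+3)+Y => 3+(3+3+3)+3   [Y → 3]

E => M => M+Y => M+Y+Y => Y+Y+Y => 3+Y+Y => 3+(E)+Y => 3+(M)+Y => 3+(M+Y)+Y => 3+(M+Y+Y)+Y => 3+(Y+Y+Y)+Y => 3+(3+Y+Y)+Y => 3+(3+3+Y)+Y => 3+(3+3+3)+Y => 3+(3+3+3)+3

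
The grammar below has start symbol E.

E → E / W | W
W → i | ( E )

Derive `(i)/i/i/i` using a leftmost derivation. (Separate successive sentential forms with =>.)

E => E/W => E/W/W => E/W/W/W => W/W/W/W => (E)/W/W/W => (W)/W/W/W => (i)/W/W/W => (i)/i/W/W => (i)/i/i/W => (i)/i/i/i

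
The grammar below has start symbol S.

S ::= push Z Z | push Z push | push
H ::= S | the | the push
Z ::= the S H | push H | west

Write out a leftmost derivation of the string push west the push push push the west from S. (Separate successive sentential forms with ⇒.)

S ⇒ push Z Z   [S ::= push Z Z]
push Z Z ⇒ push west Z   [Z ::= west]
push west Z ⇒ push west the S H   [Z ::= the S H]
push west the S H ⇒ push west the push H   [S ::= push]
push west the push H ⇒ push west the push S   [H ::= S]
push west the push S ⇒ push west the push push Z Z   [S ::= push Z Z]
push west the push push Z Z ⇒ push west the push push push H Z   [Z ::= push H]
push west the push push push H Z ⇒ push west the push push push the Z   [H ::= the]
push west the push push push the Z ⇒ push west the push push push the west   [Z ::= west]

S ⇒ push Z Z ⇒ push west Z ⇒ push west the S H ⇒ push west the push H ⇒ push west the push S ⇒ push west the push push Z Z ⇒ push west the push push push H Z ⇒ push west the push push push the Z ⇒ push west the push push push the west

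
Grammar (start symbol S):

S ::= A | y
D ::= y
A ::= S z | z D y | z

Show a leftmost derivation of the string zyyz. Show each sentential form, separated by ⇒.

S ⇒ A ⇒ Sz ⇒ Az ⇒ zDyz ⇒ zyyz

S ⇒ A   [S ::= A]
A ⇒ Sz   [A ::= S z]
Sz ⇒ Az   [S ::= A]
Az ⇒ zDyz   [A ::= z D y]
zDyz ⇒ zyyz   [D ::= y]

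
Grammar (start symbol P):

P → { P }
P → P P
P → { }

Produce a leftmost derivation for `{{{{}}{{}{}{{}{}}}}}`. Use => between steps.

P => {P}   [P → { P }]
{P} => {{P}}   [P → { P }]
{{P}} => {{PP}}   [P → P P]
{{PP}} => {{{P}P}}   [P → { P }]
{{{P}P}} => {{{{}}P}}   [P → { }]
{{{{}}P}} => {{{{}}{P}}}   [P → { P }]
{{{{}}{P}}} => {{{{}}{PP}}}   [P → P P]
{{{{}}{PP}}} => {{{{}}{PPP}}}   [P → P P]
{{{{}}{PPP}}} => {{{{}}{{}PP}}}   [P → { }]
{{{{}}{{}PP}}} => {{{{}}{{}{}P}}}   [P → { }]
{{{{}}{{}{}P}}} => {{{{}}{{}{}{P}}}}   [P → { P }]
{{{{}}{{}{}{P}}}} => {{{{}}{{}{}{PP}}}}   [P → P P]
{{{{}}{{}{}{PP}}}} => {{{{}}{{}{}{{}P}}}}   [P → { }]
{{{{}}{{}{}{{}P}}}} => {{{{}}{{}{}{{}{}}}}}   [P → { }]

P => {P} => {{P}} => {{PP}} => {{{P}P}} => {{{{}}P}} => {{{{}}{P}}} => {{{{}}{PP}}} => {{{{}}{PPP}}} => {{{{}}{{}PP}}} => {{{{}}{{}{}P}}} => {{{{}}{{}{}{P}}}} => {{{{}}{{}{}{PP}}}} => {{{{}}{{}{}{{}P}}}} => {{{{}}{{}{}{{}{}}}}}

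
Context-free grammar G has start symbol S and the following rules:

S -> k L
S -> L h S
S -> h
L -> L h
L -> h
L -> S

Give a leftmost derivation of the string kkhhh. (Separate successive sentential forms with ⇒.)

S⇒kL⇒kS⇒kLhS⇒kShS⇒kkLhS⇒kkhhS⇒kkhhh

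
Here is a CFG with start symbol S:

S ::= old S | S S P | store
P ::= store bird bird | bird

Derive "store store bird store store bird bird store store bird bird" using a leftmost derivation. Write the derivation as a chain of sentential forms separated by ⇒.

S ⇒ S S P ⇒ S S P S P ⇒ S S P S P S P ⇒ store S P S P S P ⇒ store store P S P S P ⇒ store store bird S P S P ⇒ store store bird store P S P ⇒ store store bird store store bird bird S P ⇒ store store bird store store bird bird store P ⇒ store store bird store store bird bird store store bird bird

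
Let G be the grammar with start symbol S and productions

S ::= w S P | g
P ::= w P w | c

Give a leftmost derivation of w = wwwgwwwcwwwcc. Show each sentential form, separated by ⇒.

S⇒wSP⇒wwSPP⇒wwwSPPP⇒wwwgPPP⇒wwwgwPwPP⇒wwwgwwPwwPP⇒wwwgwwwPwwwPP⇒wwwgwwwcwwwPP⇒wwwgwwwcwwwcP⇒wwwgwwwcwwwcc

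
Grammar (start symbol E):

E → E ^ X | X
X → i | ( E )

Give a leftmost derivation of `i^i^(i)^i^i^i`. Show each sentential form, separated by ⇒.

E⇒E^X⇒E^X^X⇒E^X^X^X⇒E^X^X^X^X⇒E^X^X^X^X^X⇒X^X^X^X^X^X⇒i^X^X^X^X^X⇒i^i^X^X^X^X⇒i^i^(E)^X^X^X⇒i^i^(X)^X^X^X⇒i^i^(i)^X^X^X⇒i^i^(i)^i^X^X⇒i^i^(i)^i^i^X⇒i^i^(i)^i^i^i

E ⇒ E^X   [E → E ^ X]
E^X ⇒ E^X^X   [E → E ^ X]
E^X^X ⇒ E^X^X^X   [E → E ^ X]
E^X^X^X ⇒ E^X^X^X^X   [E → E ^ X]
E^X^X^X^X ⇒ E^X^X^X^X^X   [E → E ^ X]
E^X^X^X^X^X ⇒ X^X^X^X^X^X   [E → X]
X^X^X^X^X^X ⇒ i^X^X^X^X^X   [X → i]
i^X^X^X^X^X ⇒ i^i^X^X^X^X   [X → i]
i^i^X^X^X^X ⇒ i^i^(E)^X^X^X   [X → ( E )]
i^i^(E)^X^X^X ⇒ i^i^(X)^X^X^X   [E → X]
i^i^(X)^X^X^X ⇒ i^i^(i)^X^X^X   [X → i]
i^i^(i)^X^X^X ⇒ i^i^(i)^i^X^X   [X → i]
i^i^(i)^i^X^X ⇒ i^i^(i)^i^i^X   [X → i]
i^i^(i)^i^i^X ⇒ i^i^(i)^i^i^i   [X → i]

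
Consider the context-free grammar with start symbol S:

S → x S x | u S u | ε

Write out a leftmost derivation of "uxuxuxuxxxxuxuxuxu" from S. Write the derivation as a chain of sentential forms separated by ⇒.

S ⇒ uSu   [S → u S u]
uSu ⇒ uxSxu   [S → x S x]
uxSxu ⇒ uxuSuxu   [S → u S u]
uxuSuxu ⇒ uxuxSxuxu   [S → x S x]
uxuxSxuxu ⇒ uxuxuSuxuxu   [S → u S u]
uxuxuSuxuxu ⇒ uxuxuxSxuxuxu   [S → x S x]
uxuxuxSxuxuxu ⇒ uxuxuxuSuxuxuxu   [S → u S u]
uxuxuxuSuxuxuxu ⇒ uxuxuxuxSxuxuxuxu   [S → x S x]
uxuxuxuxSxuxuxuxu ⇒ uxuxuxuxxSxxuxuxuxu   [S → x S x]
uxuxuxuxxSxxuxuxuxu ⇒ uxuxuxuxxxxuxuxuxu   [S → ε]

S⇒uSu⇒uxSxu⇒uxuSuxu⇒uxuxSxuxu⇒uxuxuSuxuxu⇒uxuxuxSxuxuxu⇒uxuxuxuSuxuxuxu⇒uxuxuxuxSxuxuxuxu⇒uxuxuxuxxSxxuxuxuxu⇒uxuxuxuxxxxuxuxuxu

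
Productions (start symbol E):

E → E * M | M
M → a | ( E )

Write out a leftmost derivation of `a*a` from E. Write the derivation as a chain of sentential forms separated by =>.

E => E*M => M*M => a*M => a*a

E => E*M   [E → E * M]
E*M => M*M   [E → M]
M*M => a*M   [M → a]
a*M => a*a   [M → a]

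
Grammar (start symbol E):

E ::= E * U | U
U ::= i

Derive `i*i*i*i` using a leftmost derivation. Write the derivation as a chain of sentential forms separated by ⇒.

E ⇒ E*U ⇒ E*U*U ⇒ E*U*U*U ⇒ U*U*U*U ⇒ i*U*U*U ⇒ i*i*U*U ⇒ i*i*i*U ⇒ i*i*i*i

E ⇒ E*U   [E ::= E * U]
E*U ⇒ E*U*U   [E ::= E * U]
E*U*U ⇒ E*U*U*U   [E ::= E * U]
E*U*U*U ⇒ U*U*U*U   [E ::= U]
U*U*U*U ⇒ i*U*U*U   [U ::= i]
i*U*U*U ⇒ i*i*U*U   [U ::= i]
i*i*U*U ⇒ i*i*i*U   [U ::= i]
i*i*i*U ⇒ i*i*i*i   [U ::= i]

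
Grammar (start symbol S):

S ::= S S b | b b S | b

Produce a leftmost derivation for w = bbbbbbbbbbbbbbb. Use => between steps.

S => SSb   [S ::= S S b]
SSb => SSbSb   [S ::= S S b]
SSbSb => bbSSbSb   [S ::= b b S]
bbSSbSb => bbSSbSbSb   [S ::= S S b]
bbSSbSbSb => bbbbSSbSbSb   [S ::= b b S]
bbbbSSbSbSb => bbbbSSbSbSbSb   [S ::= S S b]
bbbbSSbSbSbSb => bbbbbbSSbSbSbSb   [S ::= b b S]
bbbbbbSSbSbSbSb => bbbbbbbSbSbSbSb   [S ::= b]
bbbbbbbSbSbSbSb => bbbbbbbbbSbSbSb   [S ::= b]
bbbbbbbbbSbSbSb => bbbbbbbbbbbSbSb   [S ::= b]
bbbbbbbbbbbSbSb => bbbbbbbbbbbbbSb   [S ::= b]
bbbbbbbbbbbbbSb => bbbbbbbbbbbbbbb   [S ::= b]

S=>SSb=>SSbSb=>bbSSbSb=>bbSSbSbSb=>bbbbSSbSbSb=>bbbbSSbSbSbSb=>bbbbbbSSbSbSbSb=>bbbbbbbSbSbSbSb=>bbbbbbbbbSbSbSb=>bbbbbbbbbbbSbSb=>bbbbbbbbbbbbbSb=>bbbbbbbbbbbbbbb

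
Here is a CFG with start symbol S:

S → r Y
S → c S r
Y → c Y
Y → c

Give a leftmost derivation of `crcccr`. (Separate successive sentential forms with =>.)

S => cSr   [S → c S r]
cSr => crYr   [S → r Y]
crYr => crcYr   [Y → c Y]
crcYr => crccYr   [Y → c Y]
crccYr => crcccr   [Y → c]

S=>cSr=>crYr=>crcYr=>crccYr=>crcccr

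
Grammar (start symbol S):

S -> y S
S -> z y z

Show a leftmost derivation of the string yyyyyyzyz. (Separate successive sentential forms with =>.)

S => yS   [S -> y S]
yS => yyS   [S -> y S]
yyS => yyyS   [S -> y S]
yyyS => yyyyS   [S -> y S]
yyyyS => yyyyyS   [S -> y S]
yyyyyS => yyyyyyS   [S -> y S]
yyyyyyS => yyyyyyzyz   [S -> z y z]

S=>yS=>yyS=>yyyS=>yyyyS=>yyyyyS=>yyyyyyS=>yyyyyyzyz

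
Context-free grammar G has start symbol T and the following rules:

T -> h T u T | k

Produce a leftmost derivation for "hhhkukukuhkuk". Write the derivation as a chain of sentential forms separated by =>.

T => hTuT   [T -> h T u T]
hTuT => hhTuTuT   [T -> h T u T]
hhTuTuT => hhhTuTuTuT   [T -> h T u T]
hhhTuTuTuT => hhhkuTuTuT   [T -> k]
hhhkuTuTuT => hhhkukuTuT   [T -> k]
hhhkukuTuT => hhhkukukuT   [T -> k]
hhhkukukuT => hhhkukukuhTuT   [T -> h T u T]
hhhkukukuhTuT => hhhkukukuhkuT   [T -> k]
hhhkukukuhkuT => hhhkukukuhkuk   [T -> k]

T=>hTuT=>hhTuTuT=>hhhTuTuTuT=>hhhkuTuTuT=>hhhkukuTuT=>hhhkukukuT=>hhhkukukuhTuT=>hhhkukukuhkuT=>hhhkukukuhkuk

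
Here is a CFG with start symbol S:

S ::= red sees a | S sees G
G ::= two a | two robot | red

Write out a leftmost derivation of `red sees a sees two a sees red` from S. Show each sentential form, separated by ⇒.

S ⇒ S sees G   [S ::= S sees G]
S sees G ⇒ S sees G sees G   [S ::= S sees G]
S sees G sees G ⇒ red sees a sees G sees G   [S ::= red sees a]
red sees a sees G sees G ⇒ red sees a sees two a sees G   [G ::= two a]
red sees a sees two a sees G ⇒ red sees a sees two a sees red   [G ::= red]

S ⇒ S sees G ⇒ S sees G sees G ⇒ red sees a sees G sees G ⇒ red sees a sees two a sees G ⇒ red sees a sees two a sees red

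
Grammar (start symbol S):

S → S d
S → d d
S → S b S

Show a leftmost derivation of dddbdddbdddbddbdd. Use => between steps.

S=>SbS=>SbSbS=>SdbSbS=>SbSdbSbS=>SdbSdbSbS=>SbSdbSdbSbS=>SdbSdbSdbSbS=>dddbSdbSdbSbS=>dddbdddbSdbSbS=>dddbdddbdddbSbS=>dddbdddbdddbddbS=>dddbdddbdddbddbdd

S => SbS   [S → S b S]
SbS => SbSbS   [S → S b S]
SbSbS => SdbSbS   [S → S d]
SdbSbS => SbSdbSbS   [S → S b S]
SbSdbSbS => SdbSdbSbS   [S → S d]
SdbSdbSbS => SbSdbSdbSbS   [S → S b S]
SbSdbSdbSbS => SdbSdbSdbSbS   [S → S d]
SdbSdbSdbSbS => dddbSdbSdbSbS   [S → d d]
dddbSdbSdbSbS => dddbdddbSdbSbS   [S → d d]
dddbdddbSdbSbS => dddbdddbdddbSbS   [S → d d]
dddbdddbdddbSbS => dddbdddbdddbddbS   [S → d d]
dddbdddbdddbddbS => dddbdddbdddbddbdd   [S → d d]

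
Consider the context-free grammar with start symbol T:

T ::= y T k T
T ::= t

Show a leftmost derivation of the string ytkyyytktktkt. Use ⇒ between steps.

T ⇒ yTkT   [T ::= y T k T]
yTkT ⇒ ytkT   [T ::= t]
ytkT ⇒ ytkyTkT   [T ::= y T k T]
ytkyTkT ⇒ ytkyyTkTkT   [T ::= y T k T]
ytkyyTkTkT ⇒ ytkyyyTkTkTkT   [T ::= y T k T]
ytkyyyTkTkTkT ⇒ ytkyyytkTkTkT   [T ::= t]
ytkyyytkTkTkT ⇒ ytkyyytktkTkT   [T ::= t]
ytkyyytktkTkT ⇒ ytkyyytktktkT   [T ::= t]
ytkyyytktktkT ⇒ ytkyyytktktkt   [T ::= t]

T⇒yTkT⇒ytkT⇒ytkyTkT⇒ytkyyTkTkT⇒ytkyyyTkTkTkT⇒ytkyyytkTkTkT⇒ytkyyytktkTkT⇒ytkyyytktktkT⇒ytkyyytktktkt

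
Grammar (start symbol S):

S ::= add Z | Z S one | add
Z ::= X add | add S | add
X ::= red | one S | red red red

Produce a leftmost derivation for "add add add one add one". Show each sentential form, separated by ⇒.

S ⇒ Z S one ⇒ add S S one ⇒ add Z S one S one ⇒ add add S one S one ⇒ add add add one S one ⇒ add add add one add one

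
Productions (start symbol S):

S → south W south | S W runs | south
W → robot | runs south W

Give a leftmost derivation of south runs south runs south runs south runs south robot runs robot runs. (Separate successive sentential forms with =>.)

S => S W runs   [S → S W runs]
S W runs => S W runs W runs   [S → S W runs]
S W runs W runs => south W runs W runs   [S → south]
south W runs W runs => south runs south W runs W runs   [W → runs south W]
south runs south W runs W runs => south runs south runs south W runs W runs   [W → runs south W]
south runs south runs south W runs W runs => south runs south runs south runs south W runs W runs   [W → runs south W]
south runs south runs south runs south W runs W runs => south runs south runs south runs south runs south W runs W runs   [W → runs south W]
south runs south runs south runs south runs south W runs W runs => south runs south runs south runs south runs south robot runs W runs   [W → robot]
south runs south runs south runs south runs south robot runs W runs => south runs south runs south runs south runs south robot runs robot runs   [W → robot]

S => S W runs => S W runs W runs => south W runs W runs => south runs south W runs W runs => south runs south runs south W runs W runs => south runs south runs south runs south W runs W runs => south runs south runs south runs south runs south W runs W runs => south runs south runs south runs south runs south robot runs W runs => south runs south runs south runs south runs south robot runs robot runs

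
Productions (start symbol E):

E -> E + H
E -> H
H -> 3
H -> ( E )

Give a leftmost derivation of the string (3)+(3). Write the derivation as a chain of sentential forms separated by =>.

E => E+H => H+H => (E)+H => (H)+H => (3)+H => (3)+(E) => (3)+(H) => (3)+(3)

E => E+H   [E -> E + H]
E+H => H+H   [E -> H]
H+H => (E)+H   [H -> ( E )]
(E)+H => (H)+H   [E -> H]
(H)+H => (3)+H   [H -> 3]
(3)+H => (3)+(E)   [H -> ( E )]
(3)+(E) => (3)+(H)   [E -> H]
(3)+(H) => (3)+(3)   [H -> 3]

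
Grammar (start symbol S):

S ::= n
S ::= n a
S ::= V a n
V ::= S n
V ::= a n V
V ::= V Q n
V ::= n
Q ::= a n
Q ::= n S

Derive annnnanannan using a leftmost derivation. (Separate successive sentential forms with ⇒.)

S ⇒ Van   [S ::= V a n]
Van ⇒ Snan   [V ::= S n]
Snan ⇒ Vannan   [S ::= V a n]
Vannan ⇒ VQnannan   [V ::= V Q n]
VQnannan ⇒ anVQnannan   [V ::= a n V]
anVQnannan ⇒ annQnannan   [V ::= n]
annQnannan ⇒ annnSnannan   [Q ::= n S]
annnSnannan ⇒ annnnanannan   [S ::= n a]

S ⇒ Van ⇒ Snan ⇒ Vannan ⇒ VQnannan ⇒ anVQnannan ⇒ annQnannan ⇒ annnSnannan ⇒ annnnanannan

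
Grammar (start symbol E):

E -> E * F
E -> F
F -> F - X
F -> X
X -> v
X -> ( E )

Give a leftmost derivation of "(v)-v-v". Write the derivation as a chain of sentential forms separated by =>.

E => F => F-X => F-X-X => X-X-X => (E)-X-X => (F)-X-X => (X)-X-X => (v)-X-X => (v)-v-X => (v)-v-v

E => F   [E -> F]
F => F-X   [F -> F - X]
F-X => F-X-X   [F -> F - X]
F-X-X => X-X-X   [F -> X]
X-X-X => (E)-X-X   [X -> ( E )]
(E)-X-X => (F)-X-X   [E -> F]
(F)-X-X => (X)-X-X   [F -> X]
(X)-X-X => (v)-X-X   [X -> v]
(v)-X-X => (v)-v-X   [X -> v]
(v)-v-X => (v)-v-v   [X -> v]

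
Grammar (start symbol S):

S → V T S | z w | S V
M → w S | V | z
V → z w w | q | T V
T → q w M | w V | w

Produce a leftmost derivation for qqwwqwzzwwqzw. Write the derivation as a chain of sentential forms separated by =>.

S => VTS => qTS => qqwMS => qqwVS => qqwTVS => qqwwVVS => qqwwTVVS => qqwwqwMVVS => qqwwqwzVVS => qqwwqwzzwwVS => qqwwqwzzwwqS => qqwwqwzzwwqzw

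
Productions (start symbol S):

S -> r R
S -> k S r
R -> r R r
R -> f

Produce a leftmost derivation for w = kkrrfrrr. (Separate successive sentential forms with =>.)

S=>kSr=>kkSrr=>kkrRrr=>kkrrRrrr=>kkrrfrrr

S => kSr   [S -> k S r]
kSr => kkSrr   [S -> k S r]
kkSrr => kkrRrr   [S -> r R]
kkrRrr => kkrrRrrr   [R -> r R r]
kkrrRrrr => kkrrfrrr   [R -> f]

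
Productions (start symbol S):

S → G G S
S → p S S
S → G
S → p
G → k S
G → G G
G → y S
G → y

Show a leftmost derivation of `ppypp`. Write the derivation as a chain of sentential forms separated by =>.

S=>pSS=>ppSSS=>ppGSS=>ppySS=>ppypS=>ppypp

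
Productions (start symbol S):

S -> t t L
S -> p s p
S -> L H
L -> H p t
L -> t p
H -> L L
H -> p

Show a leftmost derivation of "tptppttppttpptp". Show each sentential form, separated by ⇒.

S ⇒ LH   [S -> L H]
LH ⇒ HptH   [L -> H p t]
HptH ⇒ LLptH   [H -> L L]
LLptH ⇒ HptLptH   [L -> H p t]
HptLptH ⇒ LLptLptH   [H -> L L]
LLptLptH ⇒ HptLptLptH   [L -> H p t]
HptLptLptH ⇒ LLptLptLptH   [H -> L L]
LLptLptLptH ⇒ tpLptLptLptH   [L -> t p]
tpLptLptLptH ⇒ tptpptLptLptH   [L -> t p]
tptpptLptLptH ⇒ tptppttpptLptH   [L -> t p]
tptppttpptLptH ⇒ tptppttppttpptH   [L -> t p]
tptppttppttpptH ⇒ tptppttppttpptp   [H -> p]

S⇒LH⇒HptH⇒LLptH⇒HptLptH⇒LLptLptH⇒HptLptLptH⇒LLptLptLptH⇒tpLptLptLptH⇒tptpptLptLptH⇒tptppttpptLptH⇒tptppttppttpptH⇒tptppttppttpptp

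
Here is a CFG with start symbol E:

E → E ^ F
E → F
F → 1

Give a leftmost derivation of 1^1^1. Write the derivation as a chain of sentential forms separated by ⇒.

E ⇒ E^F   [E → E ^ F]
E^F ⇒ E^F^F   [E → E ^ F]
E^F^F ⇒ F^F^F   [E → F]
F^F^F ⇒ 1^F^F   [F → 1]
1^F^F ⇒ 1^1^F   [F → 1]
1^1^F ⇒ 1^1^1   [F → 1]

E ⇒ E^F ⇒ E^F^F ⇒ F^F^F ⇒ 1^F^F ⇒ 1^1^F ⇒ 1^1^1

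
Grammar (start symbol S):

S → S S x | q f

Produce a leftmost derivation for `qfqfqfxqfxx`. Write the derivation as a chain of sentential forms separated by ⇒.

S ⇒ SSx ⇒ qfSx ⇒ qfSSxx ⇒ qfSSxSxx ⇒ qfqfSxSxx ⇒ qfqfqfxSxx ⇒ qfqfqfxqfxx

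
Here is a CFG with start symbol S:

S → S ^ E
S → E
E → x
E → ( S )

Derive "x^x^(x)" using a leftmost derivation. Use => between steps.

S => S^E => S^E^E => E^E^E => x^E^E => x^x^E => x^x^(S) => x^x^(E) => x^x^(x)

S => S^E   [S → S ^ E]
S^E => S^E^E   [S → S ^ E]
S^E^E => E^E^E   [S → E]
E^E^E => x^E^E   [E → x]
x^E^E => x^x^E   [E → x]
x^x^E => x^x^(S)   [E → ( S )]
x^x^(S) => x^x^(E)   [S → E]
x^x^(E) => x^x^(x)   [E → x]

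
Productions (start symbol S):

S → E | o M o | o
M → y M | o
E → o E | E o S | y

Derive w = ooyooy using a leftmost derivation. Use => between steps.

S=>E=>oE=>oEoS=>ooEoS=>ooyoS=>ooyoE=>ooyooE=>ooyooy

S => E   [S → E]
E => oE   [E → o E]
oE => oEoS   [E → E o S]
oEoS => ooEoS   [E → o E]
ooEoS => ooyoS   [E → y]
ooyoS => ooyoE   [S → E]
ooyoE => ooyooE   [E → o E]
ooyooE => ooyooy   [E → y]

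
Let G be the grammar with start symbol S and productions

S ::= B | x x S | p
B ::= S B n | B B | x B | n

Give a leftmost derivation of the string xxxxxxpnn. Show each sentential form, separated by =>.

S=>xxS=>xxxxS=>xxxxB=>xxxxSBn=>xxxxxxSBn=>xxxxxxpBn=>xxxxxxpnn

S => xxS   [S ::= x x S]
xxS => xxxxS   [S ::= x x S]
xxxxS => xxxxB   [S ::= B]
xxxxB => xxxxSBn   [B ::= S B n]
xxxxSBn => xxxxxxSBn   [S ::= x x S]
xxxxxxSBn => xxxxxxpBn   [S ::= p]
xxxxxxpBn => xxxxxxpnn   [B ::= n]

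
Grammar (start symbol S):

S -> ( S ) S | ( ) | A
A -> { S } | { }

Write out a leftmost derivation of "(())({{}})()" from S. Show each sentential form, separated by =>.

S => (S)S => (())S => (())(S)S => (())(A)S => (())({S})S => (())({A})S => (())({{}})S => (())({{}})()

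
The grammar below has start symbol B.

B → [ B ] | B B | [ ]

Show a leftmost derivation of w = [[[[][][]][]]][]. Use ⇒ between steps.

B⇒BB⇒[B]B⇒[[B]]B⇒[[BB]]B⇒[[[B]B]]B⇒[[[BB]B]]B⇒[[[[]B]B]]B⇒[[[[]BB]B]]B⇒[[[[][]B]B]]B⇒[[[[][][]]B]]B⇒[[[[][][]][]]]B⇒[[[[][][]][]]][]

B ⇒ BB   [B → B B]
BB ⇒ [B]B   [B → [ B ]]
[B]B ⇒ [[B]]B   [B → [ B ]]
[[B]]B ⇒ [[BB]]B   [B → B B]
[[BB]]B ⇒ [[[B]B]]B   [B → [ B ]]
[[[B]B]]B ⇒ [[[BB]B]]B   [B → B B]
[[[BB]B]]B ⇒ [[[[]B]B]]B   [B → [ ]]
[[[[]B]B]]B ⇒ [[[[]BB]B]]B   [B → B B]
[[[[]BB]B]]B ⇒ [[[[][]B]B]]B   [B → [ ]]
[[[[][]B]B]]B ⇒ [[[[][][]]B]]B   [B → [ ]]
[[[[][][]]B]]B ⇒ [[[[][][]][]]]B   [B → [ ]]
[[[[][][]][]]]B ⇒ [[[[][][]][]]][]   [B → [ ]]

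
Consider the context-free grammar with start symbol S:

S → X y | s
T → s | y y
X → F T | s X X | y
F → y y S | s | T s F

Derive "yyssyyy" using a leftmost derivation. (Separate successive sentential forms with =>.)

S=>Xy=>FTy=>TsFTy=>yysFTy=>yyssTy=>yyssyyy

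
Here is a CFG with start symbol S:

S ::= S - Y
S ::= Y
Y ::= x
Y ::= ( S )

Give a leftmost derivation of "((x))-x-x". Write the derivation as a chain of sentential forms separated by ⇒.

S ⇒ S-Y ⇒ S-Y-Y ⇒ Y-Y-Y ⇒ (S)-Y-Y ⇒ (Y)-Y-Y ⇒ ((S))-Y-Y ⇒ ((Y))-Y-Y ⇒ ((x))-Y-Y ⇒ ((x))-x-Y ⇒ ((x))-x-x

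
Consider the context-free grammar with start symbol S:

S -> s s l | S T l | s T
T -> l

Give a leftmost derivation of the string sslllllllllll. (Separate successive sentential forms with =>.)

S => STl => STlTl => STlTlTl => STlTlTlTl => STlTlTlTlTl => sslTlTlTlTlTl => sslllTlTlTlTl => sslllllTlTlTl => sslllllllTlTl => sslllllllllTl => sslllllllllll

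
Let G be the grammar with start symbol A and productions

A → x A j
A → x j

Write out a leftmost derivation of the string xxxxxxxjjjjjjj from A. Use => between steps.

A => xAj => xxAjj => xxxAjjj => xxxxAjjjj => xxxxxAjjjjj => xxxxxxAjjjjjj => xxxxxxxjjjjjjj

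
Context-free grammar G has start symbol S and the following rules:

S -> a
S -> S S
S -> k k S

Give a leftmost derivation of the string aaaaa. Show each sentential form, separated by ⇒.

S⇒SS⇒SSS⇒SSSS⇒SSSSS⇒aSSSS⇒aaSSS⇒aaaSS⇒aaaaS⇒aaaaa

S ⇒ SS   [S -> S S]
SS ⇒ SSS   [S -> S S]
SSS ⇒ SSSS   [S -> S S]
SSSS ⇒ SSSSS   [S -> S S]
SSSSS ⇒ aSSSS   [S -> a]
aSSSS ⇒ aaSSS   [S -> a]
aaSSS ⇒ aaaSS   [S -> a]
aaaSS ⇒ aaaaS   [S -> a]
aaaaS ⇒ aaaaa   [S -> a]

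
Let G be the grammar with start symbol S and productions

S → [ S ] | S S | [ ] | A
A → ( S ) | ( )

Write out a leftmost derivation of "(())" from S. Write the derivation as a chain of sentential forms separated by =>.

S=>A=>(S)=>(A)=>(())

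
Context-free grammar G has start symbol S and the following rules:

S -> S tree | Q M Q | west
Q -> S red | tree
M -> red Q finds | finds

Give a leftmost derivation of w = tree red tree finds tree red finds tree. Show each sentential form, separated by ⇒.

S ⇒ Q M Q ⇒ S red M Q ⇒ Q M Q red M Q ⇒ tree M Q red M Q ⇒ tree red Q finds Q red M Q ⇒ tree red tree finds Q red M Q ⇒ tree red tree finds tree red M Q ⇒ tree red tree finds tree red finds Q ⇒ tree red tree finds tree red finds tree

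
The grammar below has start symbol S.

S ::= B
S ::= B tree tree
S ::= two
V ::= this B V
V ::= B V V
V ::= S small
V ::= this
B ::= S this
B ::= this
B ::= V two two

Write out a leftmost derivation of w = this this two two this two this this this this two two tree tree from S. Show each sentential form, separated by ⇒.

S ⇒ B tree tree ⇒ V two two tree tree ⇒ this B V two two tree tree ⇒ this S this V two two tree tree ⇒ this B this V two two tree tree ⇒ this V two two this V two two tree tree ⇒ this this two two this V two two tree tree ⇒ this this two two this B V V two two tree tree ⇒ this this two two this S this V V two two tree tree ⇒ this this two two this B this V V two two tree tree ⇒ this this two two this S this this V V two two tree tree ⇒ this this two two this two this this V V two two tree tree ⇒ this this two two this two this this this V two two tree tree ⇒ this this two two this two this this this this two two tree tree

S ⇒ B tree tree   [S ::= B tree tree]
B tree tree ⇒ V two two tree tree   [B ::= V two two]
V two two tree tree ⇒ this B V two two tree tree   [V ::= this B V]
this B V two two tree tree ⇒ this S this V two two tree tree   [B ::= S this]
this S this V two two tree tree ⇒ this B this V two two tree tree   [S ::= B]
this B this V two two tree tree ⇒ this V two two this V two two tree tree   [B ::= V two two]
this V two two this V two two tree tree ⇒ this this two two this V two two tree tree   [V ::= this]
this this two two this V two two tree tree ⇒ this this two two this B V V two two tree tree   [V ::= B V V]
this this two two this B V V two two tree tree ⇒ this this two two this S this V V two two tree tree   [B ::= S this]
this this two two this S this V V two two tree tree ⇒ this this two two this B this V V two two tree tree   [S ::= B]
this this two two this B this V V two two tree tree ⇒ this this two two this S this this V V two two tree tree   [B ::= S this]
this this two two this S this this V V two two tree tree ⇒ this this two two this two this this V V two two tree tree   [S ::= two]
this this two two this two this this V V two two tree tree ⇒ this this two two this two this this this V two two tree tree   [V ::= this]
this this two two this two this this this V two two tree tree ⇒ this this two two this two this this this this two two tree tree   [V ::= this]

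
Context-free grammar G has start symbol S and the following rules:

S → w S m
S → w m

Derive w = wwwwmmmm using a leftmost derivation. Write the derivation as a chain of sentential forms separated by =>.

S => wSm   [S → w S m]
wSm => wwSmm   [S → w S m]
wwSmm => wwwSmmm   [S → w S m]
wwwSmmm => wwwwmmmm   [S → w m]

S => wSm => wwSmm => wwwSmmm => wwwwmmmm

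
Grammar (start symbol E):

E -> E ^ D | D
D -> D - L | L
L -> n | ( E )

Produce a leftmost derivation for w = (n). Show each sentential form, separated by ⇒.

E⇒D⇒L⇒(E)⇒(D)⇒(L)⇒(n)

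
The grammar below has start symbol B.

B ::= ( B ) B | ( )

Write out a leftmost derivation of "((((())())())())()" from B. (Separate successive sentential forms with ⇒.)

B ⇒ (B)B   [B ::= ( B ) B]
(B)B ⇒ ((B)B)B   [B ::= ( B ) B]
((B)B)B ⇒ (((B)B)B)B   [B ::= ( B ) B]
(((B)B)B)B ⇒ ((((B)B)B)B)B   [B ::= ( B ) B]
((((B)B)B)B)B ⇒ ((((())B)B)B)B   [B ::= ( )]
((((())B)B)B)B ⇒ ((((())())B)B)B   [B ::= ( )]
((((())())B)B)B ⇒ ((((())())())B)B   [B ::= ( )]
((((())())())B)B ⇒ ((((())())())())B   [B ::= ( )]
((((())())())())B ⇒ ((((())())())())()   [B ::= ( )]

B ⇒ (B)B ⇒ ((B)B)B ⇒ (((B)B)B)B ⇒ ((((B)B)B)B)B ⇒ ((((())B)B)B)B ⇒ ((((())())B)B)B ⇒ ((((())())())B)B ⇒ ((((())())())())B ⇒ ((((())())())())()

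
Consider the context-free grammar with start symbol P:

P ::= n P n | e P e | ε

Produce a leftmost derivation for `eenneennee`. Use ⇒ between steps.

P ⇒ ePe ⇒ eePee ⇒ eenPnee ⇒ eennPnnee ⇒ eennePennee ⇒ eenneennee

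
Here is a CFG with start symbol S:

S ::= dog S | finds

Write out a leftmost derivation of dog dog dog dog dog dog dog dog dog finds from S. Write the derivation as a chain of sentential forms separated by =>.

S => dog S => dog dog S => dog dog dog S => dog dog dog dog S => dog dog dog dog dog S => dog dog dog dog dog dog S => dog dog dog dog dog dog dog S => dog dog dog dog dog dog dog dog S => dog dog dog dog dog dog dog dog dog S => dog dog dog dog dog dog dog dog dog finds

S => dog S   [S ::= dog S]
dog S => dog dog S   [S ::= dog S]
dog dog S => dog dog dog S   [S ::= dog S]
dog dog dog S => dog dog dog dog S   [S ::= dog S]
dog dog dog dog S => dog dog dog dog dog S   [S ::= dog S]
dog dog dog dog dog S => dog dog dog dog dog dog S   [S ::= dog S]
dog dog dog dog dog dog S => dog dog dog dog dog dog dog S   [S ::= dog S]
dog dog dog dog dog dog dog S => dog dog dog dog dog dog dog dog S   [S ::= dog S]
dog dog dog dog dog dog dog dog S => dog dog dog dog dog dog dog dog dog S   [S ::= dog S]
dog dog dog dog dog dog dog dog dog S => dog dog dog dog dog dog dog dog dog finds   [S ::= finds]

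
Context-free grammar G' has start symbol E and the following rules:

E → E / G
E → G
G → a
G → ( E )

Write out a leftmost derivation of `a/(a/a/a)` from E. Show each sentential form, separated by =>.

E => E/G => G/G => a/G => a/(E) => a/(E/G) => a/(E/G/G) => a/(G/G/G) => a/(a/G/G) => a/(a/a/G) => a/(a/a/a)

E => E/G   [E → E / G]
E/G => G/G   [E → G]
G/G => a/G   [G → a]
a/G => a/(E)   [G → ( E )]
a/(E) => a/(E/G)   [E → E / G]
a/(E/G) => a/(E/G/G)   [E → E / G]
a/(E/G/G) => a/(G/G/G)   [E → G]
a/(G/G/G) => a/(a/G/G)   [G → a]
a/(a/G/G) => a/(a/a/G)   [G → a]
a/(a/a/G) => a/(a/a/a)   [G → a]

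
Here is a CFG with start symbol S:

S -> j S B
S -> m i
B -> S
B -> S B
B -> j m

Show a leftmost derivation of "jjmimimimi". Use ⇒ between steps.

S ⇒ jSB ⇒ jjSBB ⇒ jjmiBB ⇒ jjmiSBB ⇒ jjmimiBB ⇒ jjmimiSB ⇒ jjmimimiB ⇒ jjmimimiS ⇒ jjmimimimi

S ⇒ jSB   [S -> j S B]
jSB ⇒ jjSBB   [S -> j S B]
jjSBB ⇒ jjmiBB   [S -> m i]
jjmiBB ⇒ jjmiSBB   [B -> S B]
jjmiSBB ⇒ jjmimiBB   [S -> m i]
jjmimiBB ⇒ jjmimiSB   [B -> S]
jjmimiSB ⇒ jjmimimiB   [S -> m i]
jjmimimiB ⇒ jjmimimiS   [B -> S]
jjmimimiS ⇒ jjmimimimi   [S -> m i]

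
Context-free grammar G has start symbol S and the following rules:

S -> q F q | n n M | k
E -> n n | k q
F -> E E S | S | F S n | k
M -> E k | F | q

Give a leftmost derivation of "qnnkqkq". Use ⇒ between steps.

S ⇒ qFq ⇒ qSq ⇒ qnnMq ⇒ qnnEkq ⇒ qnnkqkq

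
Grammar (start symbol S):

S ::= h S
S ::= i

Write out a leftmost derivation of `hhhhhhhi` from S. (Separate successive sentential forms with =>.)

S => hS => hhS => hhhS => hhhhS => hhhhhS => hhhhhhS => hhhhhhhS => hhhhhhhi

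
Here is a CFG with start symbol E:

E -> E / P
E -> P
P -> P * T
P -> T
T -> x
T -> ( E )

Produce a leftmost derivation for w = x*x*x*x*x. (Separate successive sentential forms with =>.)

E => P => P*T => P*T*T => P*T*T*T => P*T*T*T*T => T*T*T*T*T => x*T*T*T*T => x*x*T*T*T => x*x*x*T*T => x*x*x*x*T => x*x*x*x*x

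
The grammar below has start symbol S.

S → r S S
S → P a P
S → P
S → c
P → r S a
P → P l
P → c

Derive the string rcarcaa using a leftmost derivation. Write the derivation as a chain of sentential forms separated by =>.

S => P   [S → P]
P => rSa   [P → r S a]
rSa => rPaPa   [S → P a P]
rPaPa => rcaPa   [P → c]
rcaPa => rcarSaa   [P → r S a]
rcarSaa => rcarcaa   [S → c]

S => P => rSa => rPaPa => rcaPa => rcarSaa => rcarcaa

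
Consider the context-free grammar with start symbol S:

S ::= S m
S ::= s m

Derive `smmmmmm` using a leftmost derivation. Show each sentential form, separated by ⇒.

S ⇒ Sm   [S ::= S m]
Sm ⇒ Smm   [S ::= S m]
Smm ⇒ Smmm   [S ::= S m]
Smmm ⇒ Smmmm   [S ::= S m]
Smmmm ⇒ Smmmmm   [S ::= S m]
Smmmmm ⇒ smmmmmm   [S ::= s m]

S ⇒ Sm ⇒ Smm ⇒ Smmm ⇒ Smmmm ⇒ Smmmmm ⇒ smmmmmm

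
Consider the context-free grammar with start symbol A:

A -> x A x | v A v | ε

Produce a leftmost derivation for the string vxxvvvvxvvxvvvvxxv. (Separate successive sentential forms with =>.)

A => vAv => vxAxv => vxxAxxv => vxxvAvxxv => vxxvvAvvxxv => vxxvvvAvvvxxv => vxxvvvvAvvvvxxv => vxxvvvvxAxvvvvxxv => vxxvvvvxvAvxvvvvxxv => vxxvvvvxvvxvvvvxxv

A => vAv   [A -> v A v]
vAv => vxAxv   [A -> x A x]
vxAxv => vxxAxxv   [A -> x A x]
vxxAxxv => vxxvAvxxv   [A -> v A v]
vxxvAvxxv => vxxvvAvvxxv   [A -> v A v]
vxxvvAvvxxv => vxxvvvAvvvxxv   [A -> v A v]
vxxvvvAvvvxxv => vxxvvvvAvvvvxxv   [A -> v A v]
vxxvvvvAvvvvxxv => vxxvvvvxAxvvvvxxv   [A -> x A x]
vxxvvvvxAxvvvvxxv => vxxvvvvxvAvxvvvvxxv   [A -> v A v]
vxxvvvvxvAvxvvvvxxv => vxxvvvvxvvxvvvvxxv   [A -> ε]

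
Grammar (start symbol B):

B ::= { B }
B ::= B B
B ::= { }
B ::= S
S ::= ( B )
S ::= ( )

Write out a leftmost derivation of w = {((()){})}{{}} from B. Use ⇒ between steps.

B ⇒ BB ⇒ {B}B ⇒ {S}B ⇒ {(B)}B ⇒ {(BB)}B ⇒ {(SB)}B ⇒ {((B)B)}B ⇒ {((S)B)}B ⇒ {((())B)}B ⇒ {((()){})}B ⇒ {((()){})}{B} ⇒ {((()){})}{{}}

B ⇒ BB   [B ::= B B]
BB ⇒ {B}B   [B ::= { B }]
{B}B ⇒ {S}B   [B ::= S]
{S}B ⇒ {(B)}B   [S ::= ( B )]
{(B)}B ⇒ {(BB)}B   [B ::= B B]
{(BB)}B ⇒ {(SB)}B   [B ::= S]
{(SB)}B ⇒ {((B)B)}B   [S ::= ( B )]
{((B)B)}B ⇒ {((S)B)}B   [B ::= S]
{((S)B)}B ⇒ {((())B)}B   [S ::= ( )]
{((())B)}B ⇒ {((()){})}B   [B ::= { }]
{((()){})}B ⇒ {((()){})}{B}   [B ::= { B }]
{((()){})}{B} ⇒ {((()){})}{{}}   [B ::= { }]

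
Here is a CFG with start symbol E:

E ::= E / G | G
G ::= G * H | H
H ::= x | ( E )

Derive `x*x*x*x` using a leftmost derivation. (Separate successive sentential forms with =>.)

E=>G=>G*H=>G*H*H=>G*H*H*H=>H*H*H*H=>x*H*H*H=>x*x*H*H=>x*x*x*H=>x*x*x*x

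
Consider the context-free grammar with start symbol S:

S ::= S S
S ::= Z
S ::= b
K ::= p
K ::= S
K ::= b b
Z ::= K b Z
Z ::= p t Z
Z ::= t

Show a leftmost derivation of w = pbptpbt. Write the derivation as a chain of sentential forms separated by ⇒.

S ⇒ Z ⇒ KbZ ⇒ pbZ ⇒ pbptZ ⇒ pbptKbZ ⇒ pbptpbZ ⇒ pbptpbt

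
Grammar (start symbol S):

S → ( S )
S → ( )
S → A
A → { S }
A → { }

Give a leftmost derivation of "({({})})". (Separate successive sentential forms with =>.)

S => (S)   [S → ( S )]
(S) => (A)   [S → A]
(A) => ({S})   [A → { S }]
({S}) => ({(S)})   [S → ( S )]
({(S)}) => ({(A)})   [S → A]
({(A)}) => ({({})})   [A → { }]

S => (S) => (A) => ({S}) => ({(S)}) => ({(A)}) => ({({})})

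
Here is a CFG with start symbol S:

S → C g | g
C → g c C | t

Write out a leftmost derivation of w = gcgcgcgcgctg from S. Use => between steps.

S => Cg => gcCg => gcgcCg => gcgcgcCg => gcgcgcgcCg => gcgcgcgcgcCg => gcgcgcgcgctg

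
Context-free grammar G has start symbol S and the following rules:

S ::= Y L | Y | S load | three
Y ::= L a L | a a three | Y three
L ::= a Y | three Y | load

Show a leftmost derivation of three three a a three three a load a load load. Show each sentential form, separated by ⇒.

S ⇒ Y L ⇒ L a L L ⇒ three Y a L L ⇒ three L a L a L L ⇒ three three Y a L a L L ⇒ three three Y three a L a L L ⇒ three three a a three three a L a L L ⇒ three three a a three three a load a L L ⇒ three three a a three three a load a load L ⇒ three three a a three three a load a load load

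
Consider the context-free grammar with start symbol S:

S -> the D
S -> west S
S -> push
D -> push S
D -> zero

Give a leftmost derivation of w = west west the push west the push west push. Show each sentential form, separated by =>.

S => west S   [S -> west S]
west S => west west S   [S -> west S]
west west S => west west the D   [S -> the D]
west west the D => west west the push S   [D -> push S]
west west the push S => west west the push west S   [S -> west S]
west west the push west S => west west the push west the D   [S -> the D]
west west the push west the D => west west the push west the push S   [D -> push S]
west west the push west the push S => west west the push west the push west S   [S -> west S]
west west the push west the push west S => west west the push west the push west push   [S -> push]

S => west S => west west S => west west the D => west west the push S => west west the push west S => west west the push west the D => west west the push west the push S => west west the push west the push west S => west west the push west the push west push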